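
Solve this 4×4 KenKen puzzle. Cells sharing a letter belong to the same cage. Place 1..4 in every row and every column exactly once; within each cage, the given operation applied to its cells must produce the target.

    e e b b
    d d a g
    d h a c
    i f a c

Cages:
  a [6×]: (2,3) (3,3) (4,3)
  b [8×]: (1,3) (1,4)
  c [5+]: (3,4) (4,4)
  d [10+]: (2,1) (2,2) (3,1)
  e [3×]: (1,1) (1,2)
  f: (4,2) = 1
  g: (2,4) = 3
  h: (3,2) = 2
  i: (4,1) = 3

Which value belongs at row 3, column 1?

G is a freebie; hence (2,4) = 3.
Cage h is given, leaving (3,2) = 2.
I is a freebie; hence (4,1) = 3.
F is a freebie, so (4,2) = 1.
1 is placed in row 4; hence (4,3) = 2.
2 is placed in row 4; hence (4,4) = 4.
Column 1 now contains 3, leaving (1,1) = 1.
Column 2 now contains 1, which forces (1,2) = 3.
2 is placed in column 3, leaving (1,3) = 4.
4 is placed in column 4; hence (1,4) = 2.
The 3 cells of cage d must have sum 10, leaving (2,1) = 2.
Row 2 now contains 3, which forces (2,2) = 4.
2 is placed in column 3; hence (2,3) = 1.
Column 1 now contains 3; hence (3,1) = 4.
Cage a has product 6; hence (3,3) = 3.
4 is placed in column 4, so (3,4) = 1.
Filled in: 1 3 4 2 / 2 4 1 3 / 4 2 3 1 / 3 1 2 4.

4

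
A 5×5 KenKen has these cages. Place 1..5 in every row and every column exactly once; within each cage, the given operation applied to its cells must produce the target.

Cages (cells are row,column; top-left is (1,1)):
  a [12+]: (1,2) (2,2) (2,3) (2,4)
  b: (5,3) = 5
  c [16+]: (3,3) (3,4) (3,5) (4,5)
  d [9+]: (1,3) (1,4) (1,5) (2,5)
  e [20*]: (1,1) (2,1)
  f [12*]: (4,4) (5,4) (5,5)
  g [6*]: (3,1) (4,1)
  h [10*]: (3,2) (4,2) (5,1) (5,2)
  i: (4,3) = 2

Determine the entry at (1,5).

Cage i is given, so (4,3) = 2.
The 4 cells of cage h must have product 10, which forces (5,1) = 1.
Cage b is a single given cell, leaving (5,3) = 5.
The two cells of cage g must have product 6; hence (3,1) = 2.
2 is placed in row 4, which forces (4,1) = 3.
The 3 cells of cage f must have product 12, leaving (4,4) = 1.
Row 5 now contains 5, so (5,2) = 2.
Cage h has product 10; hence (3,2) = 1.
Row 4 now contains 1, so (4,2) = 5.
Cage c needs sum 16, leaving (4,5) = 4.
4 is placed in column 5, so (5,5) = 3.
3 is placed in column 5; hence (3,5) = 5.
Row 5 already has 3, leaving (5,4) = 4.
Cage a has sum 12, so (1,2) = 3.
Cage a needs sum 12, so (2,2) = 4.
Cage a has sum 12; hence (2,3) = 3.
Column 4 now contains 4, which forces (2,4) = 2.
2 is placed in row 2; hence (2,5) = 1.
Cage c has sum 16; hence (3,3) = 4.
Column 4 now contains 4; hence (3,4) = 3.
Cage e's pair has product 20, which forces (1,1) = 4.
Column 3 already has 4; hence (1,3) = 1.
Column 4 now contains 2, leaving (1,4) = 5.
1 is placed in column 5, leaving (1,5) = 2.
Row 2 already has 4, so (2,1) = 5.
Completed grid: 4 3 1 5 2 / 5 4 3 2 1 / 2 1 4 3 5 / 3 5 2 1 4 / 1 2 5 4 3.

2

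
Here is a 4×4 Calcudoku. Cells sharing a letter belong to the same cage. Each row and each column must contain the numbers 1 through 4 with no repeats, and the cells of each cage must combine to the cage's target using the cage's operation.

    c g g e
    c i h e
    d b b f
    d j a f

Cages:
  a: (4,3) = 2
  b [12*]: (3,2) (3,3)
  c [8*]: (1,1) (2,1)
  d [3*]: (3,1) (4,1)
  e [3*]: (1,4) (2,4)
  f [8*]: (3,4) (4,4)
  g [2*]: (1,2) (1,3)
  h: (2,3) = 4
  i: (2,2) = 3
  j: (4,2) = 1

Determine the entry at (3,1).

I is a freebie; hence (2,2) = 3.
H is a freebie, leaving (2,3) = 4.
Row 2 already has 3, leaving (2,4) = 1.
3 is placed in column 2, which forces (3,2) = 4.
Column 3 already has 4, so (3,3) = 3.
Row 3 now contains 4, leaving (3,4) = 2.
Cage j is a single given cell; hence (4,2) = 1.
Cage a is given, which forces (4,3) = 2.
Column 4 now contains 2; hence (4,4) = 4.
The two cells of cage c must have product 8, leaving (1,1) = 4.
Column 2 already has 1; hence (1,2) = 2.
Column 3 already has 2, which forces (1,3) = 1.
Column 4 already has 1, which forces (1,4) = 3.
Row 2 now contains 4, which forces (2,1) = 2.
3 is placed in row 3, so (3,1) = 1.
1 is placed in row 4; hence (4,1) = 3.
The full grid is 4 2 1 3 / 2 3 4 1 / 1 4 3 2 / 3 1 2 4.

1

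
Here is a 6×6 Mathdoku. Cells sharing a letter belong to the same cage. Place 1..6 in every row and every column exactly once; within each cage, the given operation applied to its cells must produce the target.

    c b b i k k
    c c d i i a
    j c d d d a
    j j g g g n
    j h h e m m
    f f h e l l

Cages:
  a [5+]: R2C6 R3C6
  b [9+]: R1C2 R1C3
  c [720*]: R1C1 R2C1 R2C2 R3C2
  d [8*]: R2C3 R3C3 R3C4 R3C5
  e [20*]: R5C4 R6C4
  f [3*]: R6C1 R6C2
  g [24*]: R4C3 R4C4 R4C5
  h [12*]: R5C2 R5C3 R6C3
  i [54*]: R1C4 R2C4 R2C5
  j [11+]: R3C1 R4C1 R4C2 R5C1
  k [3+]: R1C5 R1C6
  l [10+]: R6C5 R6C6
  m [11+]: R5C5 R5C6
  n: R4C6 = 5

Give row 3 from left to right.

5 6 4 2 1 3

The 3 cells of cage i must have product 54, leaving R1C4 = 3.
Cage d needs product 8, leaving R2C3 = 1.
The 3 cells of cage i must have product 54, which forces R2C4 = 6.
Cage i needs product 54, which forces R2C5 = 3.
Cage n is a single given cell, so R4C6 = 5.
5 is placed in column 6, so R5C6 = 6.
Column 6 now contains 6, which forces R6C6 = 4.
The 4 cells of cage c must have product 720; hence R1C1 = 6.
Column 6 already has 4; hence R2C6 = 2.
The 4 cells of cage c must have product 720, which forces R3C2 = 6.
The two cells of cage a must have sum 5, leaving R3C6 = 3.
Cage e needs two cells with product 20; hence R5C4 = 4.
6 is placed in row 5; hence R5C5 = 5.
Row 6 already has 4, leaving R6C4 = 5.
Row 6 already has 4, which forces R6C5 = 6.
The two cells of cage k must have sum 3; hence R1C5 = 2.
2 is placed in column 6, leaving R1C6 = 1.
Cage g has product 24, which forces R4C5 = 4.
Cage h has product 12; hence R5C2 = 2.
Cage h needs product 12; hence R5C3 = 3.
Cage h has product 12, leaving R6C3 = 2.
Cage j has sum 11, which forces R3C1 = 5.
Column 3 already has 2, leaving R3C3 = 4.
Cage d has product 8, which forces R3C4 = 2.
Column 5 already has 4, so R3C5 = 1.
Cage j needs sum 11, leaving R4C1 = 2.
The 4 cells of cage j must have sum 11, leaving R4C2 = 3.
3 is placed in column 3; hence R4C3 = 6.
The 3 cells of cage g must have product 24, so R4C4 = 1.
Row 5 now contains 3, which forces R5C1 = 1.
Column 1 now contains 1, so R6C1 = 3.
Column 2 now contains 3, leaving R6C2 = 1.
The two cells of cage b must have sum 9; hence R1C2 = 4.
Column 3 already has 4; hence R1C3 = 5.
Column 1 now contains 5, which forces R2C1 = 4.
The 4 cells of cage c must have product 720, so R2C2 = 5.
The full grid is 6 4 5 3 2 1 / 4 5 1 6 3 2 / 5 6 4 2 1 3 / 2 3 6 1 4 5 / 1 2 3 4 5 6 / 3 1 2 5 6 4.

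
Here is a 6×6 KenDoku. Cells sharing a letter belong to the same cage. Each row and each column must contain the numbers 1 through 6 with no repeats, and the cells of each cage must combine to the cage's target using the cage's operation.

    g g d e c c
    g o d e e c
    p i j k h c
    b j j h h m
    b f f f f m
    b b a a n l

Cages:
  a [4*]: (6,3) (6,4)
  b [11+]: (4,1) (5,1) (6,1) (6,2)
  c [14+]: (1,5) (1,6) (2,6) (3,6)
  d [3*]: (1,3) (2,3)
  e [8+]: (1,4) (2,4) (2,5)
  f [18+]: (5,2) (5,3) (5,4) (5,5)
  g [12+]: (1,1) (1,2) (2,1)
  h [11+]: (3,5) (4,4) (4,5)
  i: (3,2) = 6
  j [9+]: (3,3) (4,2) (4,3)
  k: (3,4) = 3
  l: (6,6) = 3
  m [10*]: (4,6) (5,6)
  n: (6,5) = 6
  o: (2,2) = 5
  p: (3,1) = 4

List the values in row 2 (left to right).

6 5 3 2 1 4

O is a freebie; hence (2,2) = 5.
Cage p is given, so (3,1) = 4.
Cage i is a single given cell; hence (3,2) = 6.
Cage k is a single given cell, so (3,4) = 3.
Cage n is given, which forces (6,5) = 6.
Cage l is a single given cell, so (6,6) = 3.
Row 5 needs a 1, and only (5,1) is open for it.
Cage b needs sum 11, so (4,1) = 3.
Cage b has sum 11, which forces (6,1) = 5.
Cage b needs sum 11, so (6,2) = 2.
Cage g needs sum 12, so (1,2) = 4.
The 3 cells of cage j must have sum 9; hence (3,3) = 2.
Cage j has sum 9, so (4,2) = 1.
The 3 cells of cage j must have sum 9, leaving (4,3) = 6.
Column 2 already has 4; hence (5,2) = 3.
The 3 cells of cage h must have sum 11, so (3,5) = 5.
Row 3 now contains 5; hence (3,6) = 1.
Cage f needs sum 18, so (5,4) = 6.
Column 5 already has 5, leaving (5,5) = 4.
Cage h has sum 11; hence (4,4) = 4.
Column 5 already has 4, so (4,5) = 2.
Row 4 now contains 2; hence (4,6) = 5.
Row 5 now contains 4, so (5,3) = 5.
5 is placed in column 6, which forces (5,6) = 2.
Column 4 now contains 4, so (6,4) = 1.
The 3 cells of cage e must have sum 8; hence (1,4) = 5.
2 is placed in column 5, so (1,5) = 3.
5 is placed in column 6; hence (1,6) = 6.
Column 4 now contains 1; hence (2,4) = 2.
Cage e has sum 8, so (2,5) = 1.
The 4 cells of cage c must have sum 14; hence (2,6) = 4.
Row 6 now contains 1, which forces (6,3) = 4.
Row 1 now contains 6, which forces (1,1) = 2.
Row 1 already has 3, which forces (1,3) = 1.
Row 2 now contains 2, which forces (2,1) = 6.
Row 2 already has 1; hence (2,3) = 3.
Filled in: 2 4 1 5 3 6 / 6 5 3 2 1 4 / 4 6 2 3 5 1 / 3 1 6 4 2 5 / 1 3 5 6 4 2 / 5 2 4 1 6 3.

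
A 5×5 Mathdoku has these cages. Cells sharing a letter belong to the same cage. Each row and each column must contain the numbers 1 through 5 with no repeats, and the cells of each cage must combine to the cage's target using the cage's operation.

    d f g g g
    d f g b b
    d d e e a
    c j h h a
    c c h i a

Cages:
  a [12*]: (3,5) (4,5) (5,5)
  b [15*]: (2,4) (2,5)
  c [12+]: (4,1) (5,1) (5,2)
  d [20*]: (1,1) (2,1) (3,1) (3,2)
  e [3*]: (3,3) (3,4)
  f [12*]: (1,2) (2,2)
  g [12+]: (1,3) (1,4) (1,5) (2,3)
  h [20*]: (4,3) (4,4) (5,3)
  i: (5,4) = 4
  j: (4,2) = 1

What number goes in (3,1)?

J is a freebie, so (4,2) = 1.
Cage i is given; hence (5,4) = 4.
Column 2 already has 1, so (3,2) = 2.
Row 3 needs a 4, and only (3,5) is open for it.
4 is placed in column 5, so (4,5) = 3.
The 3 cells of cage a must have product 12, which forces (5,5) = 1.
Cage b needs two cells with product 15, leaving (2,4) = 3.
Column 5 now contains 3; hence (2,5) = 5.
Column 4 already has 3; hence (3,4) = 1.
The 3 cells of cage h must have product 20; hence (4,3) = 5.
The 3 cells of cage h must have product 20; hence (4,4) = 2.
Row 5 now contains 1, leaving (5,3) = 2.
Cage f's pair has product 12, so (1,2) = 3.
2 is placed in column 4, so (1,4) = 5.
Column 5 now contains 5, which forces (1,5) = 2.
Row 2 now contains 3, so (2,2) = 4.
Row 2 now contains 4, leaving (2,3) = 1.
Row 3 already has 1, leaving (3,1) = 5.
Row 3 already has 1; hence (3,3) = 3.
5 is placed in row 4, leaving (4,1) = 4.
Column 1 now contains 5; hence (5,1) = 3.
Column 2 already has 3, which forces (5,2) = 5.
2 is placed in row 1, which forces (1,1) = 1.
1 is placed in column 3, which forces (1,3) = 4.
1 is placed in row 2, so (2,1) = 2.
Filled in: 1 3 4 5 2 / 2 4 1 3 5 / 5 2 3 1 4 / 4 1 5 2 3 / 3 5 2 4 1.

5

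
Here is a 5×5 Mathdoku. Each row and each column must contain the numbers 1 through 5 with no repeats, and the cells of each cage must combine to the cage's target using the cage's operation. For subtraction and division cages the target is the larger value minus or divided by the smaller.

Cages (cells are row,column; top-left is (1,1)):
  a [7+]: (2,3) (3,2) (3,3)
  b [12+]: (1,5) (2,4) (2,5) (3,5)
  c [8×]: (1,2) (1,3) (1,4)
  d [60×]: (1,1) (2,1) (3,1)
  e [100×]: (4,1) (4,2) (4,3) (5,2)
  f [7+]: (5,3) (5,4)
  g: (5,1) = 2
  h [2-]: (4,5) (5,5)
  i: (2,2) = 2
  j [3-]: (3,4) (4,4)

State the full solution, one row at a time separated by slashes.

3 1 2 4 5 / 5 2 3 1 4 / 4 3 1 5 2 / 1 4 5 2 3 / 2 5 4 3 1

Cage i is given, which forces (2,2) = 2.
Cage g is a single given cell, leaving (5,1) = 2.
The 4 cells of cage e must have product 100, so (5,2) = 5.
In row 4, 3 can only go at (4,5), so (4,5) = 3.
The two cells of cage h must have difference 2, so (5,5) = 1.
Cage b needs sum 12, so (2,4) = 1.
Row 1 needs a 3, and only (1,1) is open for it.
The only place for 5 in row 1 is (1,5).
Column 5 already has 5, so (2,5) = 4.
Cage b needs sum 12, leaving (3,5) = 2.
Row 2 already has 4; hence (2,1) = 5.
Row 2 already has 4, which forces (2,3) = 3.
The 3 cells of cage d must have product 60, so (3,1) = 4.
Cage a needs sum 7, so (3,2) = 3.
Row 3 now contains 2, so (3,3) = 1.
Row 3 now contains 2, so (3,4) = 5.
Column 1 now contains 4; hence (4,1) = 1.
Row 4 now contains 1, which forces (4,2) = 4.
4 is placed in row 4, leaving (4,3) = 5.
Cage j's pair has difference 3, leaving (4,4) = 2.
3 is placed in column 3, which forces (5,3) = 4.
Row 5 now contains 4, which forces (5,4) = 3.
4 is placed in column 2, which forces (1,2) = 1.
Column 3 now contains 4, so (1,3) = 2.
2 is placed in column 4; hence (1,4) = 4.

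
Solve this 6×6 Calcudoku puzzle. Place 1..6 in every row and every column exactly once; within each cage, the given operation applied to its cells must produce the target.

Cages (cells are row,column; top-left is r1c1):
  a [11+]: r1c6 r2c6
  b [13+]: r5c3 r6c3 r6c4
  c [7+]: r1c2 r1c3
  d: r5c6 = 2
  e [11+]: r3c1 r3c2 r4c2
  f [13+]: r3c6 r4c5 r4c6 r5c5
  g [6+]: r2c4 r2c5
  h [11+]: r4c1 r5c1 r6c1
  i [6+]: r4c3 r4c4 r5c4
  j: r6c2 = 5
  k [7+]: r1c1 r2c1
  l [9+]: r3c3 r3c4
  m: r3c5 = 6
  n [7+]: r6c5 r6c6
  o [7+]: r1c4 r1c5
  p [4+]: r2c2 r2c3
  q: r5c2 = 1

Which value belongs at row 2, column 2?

3

Cage m is given, which forces r3c5 = 6.
Cage q is a single given cell, leaving r5c2 = 1.
Cage d is given, so r5c6 = 2.
J is a freebie, which forces r6c2 = 5.
1 is placed in column 2; hence r2c2 = 3.
The two cells of cage p must have sum 4; hence r2c3 = 1.
Column 3 now contains 1, so r4c3 = 2.
Row 4 already has 2, which forces r4c4 = 1.
Row 5 already has 2; hence r5c4 = 3.
Cage f has sum 13, leaving r3c6 = 1.
Cage e has sum 11; hence r3c2 = 2.
Column 2 now contains 2, leaving r1c2 = 4.
Cage c's pair has sum 7; hence r1c3 = 3.
4 is placed in column 2; hence r4c2 = 6.
3 is placed in column 3, leaving r6c3 = 6.
Cage e needs sum 11, so r3c1 = 3.
Cage b needs sum 13, leaving r5c3 = 5.
Row 5 now contains 5, which forces r5c5 = 4.
Cage b needs sum 13, leaving r6c4 = 2.
4 is placed in column 5, which forces r6c5 = 3.
Row 6 already has 3; hence r6c6 = 4.
Column 4 now contains 2; hence r2c4 = 4.
4 is placed in column 5; hence r2c5 = 2.
Column 3 already has 5, leaving r3c3 = 4.
Cage l's pair has sum 9, so r3c4 = 5.
The 3 cells of cage h must have sum 11, so r4c1 = 4.
Column 5 already has 3, so r4c5 = 5.
Cage f has sum 13; hence r4c6 = 3.
Row 5 already has 4, leaving r5c1 = 6.
Row 6 now contains 2; hence r6c1 = 1.
Cage k needs two cells with sum 7; hence r1c1 = 2.
Column 4 now contains 5, which forces r1c4 = 6.
Column 5 already has 2, which forces r1c5 = 1.
Row 1 now contains 6, so r1c6 = 5.
Column 1 now contains 6, so r2c1 = 5.
Column 6 already has 5; hence r2c6 = 6.
Filled in: 2 4 3 6 1 5 / 5 3 1 4 2 6 / 3 2 4 5 6 1 / 4 6 2 1 5 3 / 6 1 5 3 4 2 / 1 5 6 2 3 4.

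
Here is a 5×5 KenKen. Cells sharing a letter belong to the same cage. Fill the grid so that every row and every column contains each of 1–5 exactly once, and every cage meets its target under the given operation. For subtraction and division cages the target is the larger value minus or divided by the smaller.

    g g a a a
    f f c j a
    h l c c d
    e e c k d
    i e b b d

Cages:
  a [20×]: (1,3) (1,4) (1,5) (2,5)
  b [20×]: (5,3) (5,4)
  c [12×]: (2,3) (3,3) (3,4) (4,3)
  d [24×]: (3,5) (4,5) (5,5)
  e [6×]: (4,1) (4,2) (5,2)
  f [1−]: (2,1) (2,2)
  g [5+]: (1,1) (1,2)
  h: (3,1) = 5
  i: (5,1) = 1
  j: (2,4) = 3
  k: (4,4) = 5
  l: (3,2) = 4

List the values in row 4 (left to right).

2 1 3 5 4

Cage j is given, so (2,4) = 3.
H is a freebie, leaving (3,1) = 5.
L is a freebie, so (3,2) = 4.
Cage k is given, which forces (4,4) = 5.
Cage i is a single given cell, leaving (5,1) = 1.
5 is placed in column 4; hence (5,4) = 4.
Cage e has product 6, leaving (4,2) = 1.
Cage d needs product 24, so (4,5) = 4.
Row 5 already has 4, so (5,3) = 5.
Cage a needs product 20, leaving (1,5) = 5.
The two cells of cage f must have difference 1, leaving (2,1) = 4.
Column 2 already has 1, which forces (2,2) = 5.
Cage c needs product 12, which forces (3,4) = 2.
Row 3 already has 2, leaving (3,5) = 3.
Column 5 already has 3, which forces (5,5) = 2.
The 4 cells of cage a must have product 20, leaving (1,3) = 4.
Column 4 now contains 2, so (1,4) = 1.
Cage c has product 12, leaving (2,3) = 2.
2 is placed in column 5, which forces (2,5) = 1.
Row 3 now contains 3, leaving (3,3) = 1.
Cage e needs product 6, so (4,1) = 2.
Cage c needs product 12, which forces (4,3) = 3.
Row 5 now contains 2; hence (5,2) = 3.
2 is placed in column 1, which forces (1,1) = 3.
Column 2 already has 3; hence (1,2) = 2.
The full grid is 3 2 4 1 5 / 4 5 2 3 1 / 5 4 1 2 3 / 2 1 3 5 4 / 1 3 5 4 2.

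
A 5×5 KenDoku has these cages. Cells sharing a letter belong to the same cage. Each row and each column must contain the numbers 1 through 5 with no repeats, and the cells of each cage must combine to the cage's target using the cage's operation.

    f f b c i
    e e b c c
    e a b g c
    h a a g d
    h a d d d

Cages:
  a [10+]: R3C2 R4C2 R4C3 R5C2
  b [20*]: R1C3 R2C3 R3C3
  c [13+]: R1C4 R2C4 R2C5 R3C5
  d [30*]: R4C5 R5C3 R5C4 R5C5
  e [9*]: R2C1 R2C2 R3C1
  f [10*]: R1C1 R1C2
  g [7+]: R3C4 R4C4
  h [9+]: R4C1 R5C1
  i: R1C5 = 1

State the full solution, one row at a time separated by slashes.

2 5 4 3 1 / 1 3 5 4 2 / 3 2 1 5 4 / 4 1 3 2 5 / 5 4 2 1 3

Cage i is a single given cell, so R1C5 = 1.
Cage e has product 9, which forces R2C1 = 1.
Cage e needs product 9, so R2C2 = 3.
The 3 cells of cage e must have product 9, which forces R3C1 = 3.
Cage b needs product 20; hence R3C3 = 1.
The 4 cells of cage d must have product 30; hence R5C4 = 1.
Cage a has sum 10; hence R4C2 = 1.
Row 1 needs a 3, and only R1C4 is open for it.
The 4 cells of cage c must have sum 13, so R2C4 = 4.
The 4 cells of cage c must have sum 13, leaving R2C5 = 2.
Cage c needs sum 13, so R3C5 = 4.
Cage b has product 20, leaving R1C3 = 4.
Row 2 already has 4, which forces R2C3 = 5.
Cage d needs product 30, so R5C3 = 2.
Cage a has sum 10, which forces R3C2 = 2.
2 is placed in row 3; hence R3C4 = 5.
Column 3 now contains 2; hence R4C3 = 3.
5 is placed in column 4, so R4C4 = 2.
Row 4 now contains 3; hence R4C5 = 5.
Cage a needs sum 10; hence R5C2 = 4.
Column 5 now contains 5, so R5C5 = 3.
Cage f's pair has product 10, which forces R1C1 = 2.
Column 2 already has 2; hence R1C2 = 5.
Row 4 now contains 5, so R4C1 = 4.
Row 5 now contains 4, which forces R5C1 = 5.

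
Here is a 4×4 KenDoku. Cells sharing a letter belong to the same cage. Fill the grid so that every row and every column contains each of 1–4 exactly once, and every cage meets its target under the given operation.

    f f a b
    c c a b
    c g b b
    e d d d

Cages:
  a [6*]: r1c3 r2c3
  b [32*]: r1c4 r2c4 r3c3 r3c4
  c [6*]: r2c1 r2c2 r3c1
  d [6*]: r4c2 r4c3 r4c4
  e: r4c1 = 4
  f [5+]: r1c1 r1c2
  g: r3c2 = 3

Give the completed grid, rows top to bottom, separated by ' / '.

1 4 3 2 / 3 1 2 4 / 2 3 4 1 / 4 2 1 3

Cage g is given, so r3c2 = 3.
Cage b needs product 32, so r3c3 = 4.
Cage e is a single given cell; hence r4c1 = 4.
The 3 cells of cage c must have product 6; hence r2c1 = 3.
3 is placed in row 2, so r2c3 = 2.
3 is placed in column 1, leaving r1c1 = 1.
The two cells of cage f must have sum 5, which forces r1c2 = 4.
Column 3 now contains 2, so r1c3 = 3.
Row 1 already has 4, which forces r1c4 = 2.
2 is placed in row 2, which forces r2c2 = 1.
Row 2 now contains 1, so r2c4 = 4.
The 3 cells of cage c must have product 6, leaving r3c1 = 2.
Column 4 now contains 2, which forces r3c4 = 1.
1 is placed in column 2, which forces r4c2 = 2.
3 is placed in column 3, so r4c3 = 1.
Column 4 now contains 1, so r4c4 = 3.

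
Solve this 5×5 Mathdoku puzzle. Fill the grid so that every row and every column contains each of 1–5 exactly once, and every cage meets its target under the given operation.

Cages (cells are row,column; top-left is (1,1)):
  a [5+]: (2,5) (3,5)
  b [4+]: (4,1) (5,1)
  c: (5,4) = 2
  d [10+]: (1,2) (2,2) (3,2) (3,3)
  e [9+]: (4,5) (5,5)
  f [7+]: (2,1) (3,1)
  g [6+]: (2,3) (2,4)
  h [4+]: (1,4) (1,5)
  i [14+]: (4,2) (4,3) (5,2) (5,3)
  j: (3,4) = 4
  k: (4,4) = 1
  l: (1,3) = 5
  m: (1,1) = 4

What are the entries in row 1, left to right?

4 2 5 3 1

Cage m is given, so (1,1) = 4.
L is a freebie, leaving (1,3) = 5.
Cage j is given, which forces (3,4) = 4.
Cage k is given, which forces (4,4) = 1.
C is a freebie, so (5,4) = 2.
Column 4 already has 1; hence (1,4) = 3.
Cage h's pair has sum 4, leaving (1,5) = 1.
Cage g needs two cells with sum 6, leaving (2,3) = 1.
Column 4 now contains 2; hence (2,4) = 5.
1 is placed in row 4, leaving (4,1) = 3.
The two cells of cage b must have sum 4, which forces (5,1) = 1.
Row 1 now contains 1, which forces (1,2) = 2.
Row 2 already has 5, leaving (2,1) = 2.
Cage d needs sum 10; hence (2,2) = 4.
2 is placed in row 2; hence (2,5) = 3.
Cage f needs two cells with sum 7, leaving (3,1) = 5.
Cage d has sum 10, leaving (3,2) = 1.
The 4 cells of cage d must have sum 10, so (3,3) = 3.
Column 5 already has 3, which forces (3,5) = 2.
Column 2 now contains 4; hence (4,2) = 5.
Row 4 now contains 5, which forces (4,5) = 4.
Column 2 now contains 5; hence (5,2) = 3.
3 is placed in column 3, which forces (5,3) = 4.
4 is placed in column 5, leaving (5,5) = 5.
4 is placed in row 4, so (4,3) = 2.
Filled in: 4 2 5 3 1 / 2 4 1 5 3 / 5 1 3 4 2 / 3 5 2 1 4 / 1 3 4 2 5.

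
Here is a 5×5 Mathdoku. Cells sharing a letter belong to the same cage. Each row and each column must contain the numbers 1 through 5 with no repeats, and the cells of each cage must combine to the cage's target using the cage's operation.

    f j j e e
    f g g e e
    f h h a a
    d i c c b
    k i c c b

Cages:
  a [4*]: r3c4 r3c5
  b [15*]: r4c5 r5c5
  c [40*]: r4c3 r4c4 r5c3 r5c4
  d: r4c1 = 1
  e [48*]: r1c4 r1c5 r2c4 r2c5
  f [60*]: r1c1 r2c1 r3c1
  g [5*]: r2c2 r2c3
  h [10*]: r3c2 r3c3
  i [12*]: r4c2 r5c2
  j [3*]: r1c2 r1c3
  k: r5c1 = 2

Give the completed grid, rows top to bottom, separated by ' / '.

D is a freebie, so r4c1 = 1.
Cage k is a single given cell, so r5c1 = 2.
Row 1 needs a 5, and only r1c1 is open for it.
In row 3, 3 can only go at r3c1, so r3c1 = 3.
3 is placed in column 1; hence r2c1 = 4.
Column 2 needs a 2, and only r3c2 is open for it.
Row 3 already has 2, which forces r3c3 = 5.
Cage g needs two cells with product 5; hence r2c2 = 5.
5 is placed in column 3, which forces r2c3 = 1.
Column 3 now contains 1, so r5c3 = 4.
Cage j's pair has product 3, which forces r1c2 = 1.
Column 3 now contains 1, so r1c3 = 3.
Cage i's pair has product 12, leaving r4c2 = 4.
Column 3 already has 4, which forces r4c3 = 2.
Cage c has product 40, so r4c4 = 5.
Row 4 now contains 5, so r4c5 = 3.
Row 5 already has 4, leaving r5c2 = 3.
Cage c has product 40, leaving r5c4 = 1.
Column 5 now contains 3; hence r5c5 = 5.
Cage e has product 48; hence r1c4 = 2.
The 4 cells of cage e must have product 48, so r1c5 = 4.
Cage e has product 48, so r2c4 = 3.
Column 5 now contains 3; hence r2c5 = 2.
1 is placed in column 4, which forces r3c4 = 4.
The two cells of cage a must have product 4, so r3c5 = 1.

5 1 3 2 4 / 4 5 1 3 2 / 3 2 5 4 1 / 1 4 2 5 3 / 2 3 4 1 5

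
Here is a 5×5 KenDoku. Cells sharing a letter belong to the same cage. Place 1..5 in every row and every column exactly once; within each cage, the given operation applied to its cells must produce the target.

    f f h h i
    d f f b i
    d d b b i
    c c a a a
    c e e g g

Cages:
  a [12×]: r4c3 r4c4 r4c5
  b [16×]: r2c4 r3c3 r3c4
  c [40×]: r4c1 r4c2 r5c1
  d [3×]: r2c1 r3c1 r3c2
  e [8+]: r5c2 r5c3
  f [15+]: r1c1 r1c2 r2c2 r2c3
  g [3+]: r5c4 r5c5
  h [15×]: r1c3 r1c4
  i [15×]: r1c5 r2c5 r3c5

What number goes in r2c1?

Cage d has product 3, so r2c1 = 1.
Cage d has product 3, leaving r3c1 = 3.
The 3 cells of cage d must have product 3; hence r3c2 = 1.
Row 3 already has 1; hence r3c4 = 4.
Row 3 already has 1, leaving r3c5 = 5.
Cage i needs product 15; hence r1c5 = 1.
4 is placed in column 4, leaving r2c4 = 2.
Column 5 now contains 5, which forces r2c5 = 3.
Row 3 now contains 4, so r3c3 = 2.
3 is placed in column 5, which forces r4c5 = 4.
Column 4 now contains 2, so r5c4 = 1.
Column 5 now contains 1; hence r5c5 = 2.
Cage a needs product 12, leaving r4c3 = 1.
Column 4 already has 1, leaving r4c4 = 3.
The 3 cells of cage c must have product 40; hence r5c1 = 4.
Column 1 already has 4, leaving r1c1 = 2.
Cage f needs sum 15, leaving r1c2 = 4.
Cage h needs two cells with product 15; hence r1c3 = 3.
Column 4 now contains 3, so r1c4 = 5.
Cage f needs sum 15, which forces r2c2 = 5.
Cage f needs sum 15, so r2c3 = 4.
Column 1 already has 2; hence r4c1 = 5.
Column 2 now contains 5, so r4c2 = 2.
Column 2 now contains 5, so r5c2 = 3.
3 is placed in column 3, so r5c3 = 5.
The full grid is 2 4 3 5 1 / 1 5 4 2 3 / 3 1 2 4 5 / 5 2 1 3 4 / 4 3 5 1 2.

1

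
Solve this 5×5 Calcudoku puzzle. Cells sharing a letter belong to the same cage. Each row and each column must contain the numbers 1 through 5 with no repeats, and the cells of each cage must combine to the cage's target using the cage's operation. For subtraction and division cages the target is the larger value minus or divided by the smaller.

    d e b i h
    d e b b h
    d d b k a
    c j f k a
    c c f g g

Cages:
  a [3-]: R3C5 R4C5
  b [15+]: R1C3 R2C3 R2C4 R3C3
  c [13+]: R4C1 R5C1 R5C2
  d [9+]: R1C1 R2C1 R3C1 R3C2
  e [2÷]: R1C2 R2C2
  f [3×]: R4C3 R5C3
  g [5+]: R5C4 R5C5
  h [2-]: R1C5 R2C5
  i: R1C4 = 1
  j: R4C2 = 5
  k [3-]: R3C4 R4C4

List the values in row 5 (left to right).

5 4 1 3 2

Cage i is a single given cell; hence R1C4 = 1.
J is a freebie, so R4C2 = 5.
Column 2 already has 5, which forces R5C2 = 4.
Column 2 already has 4, so R1C2 = 2.
Cage e's pair has quotient 2; hence R2C2 = 1.
1 is placed in column 2; hence R3C2 = 3.
Cage k's pair has difference 3; hence R3C4 = 5.
Row 4 already has 5, so R4C1 = 4.
Cage k needs two cells with difference 3, so R4C4 = 2.
2 is placed in row 4, leaving R4C5 = 1.
The 3 cells of cage c must have sum 13, leaving R5C1 = 5.
2 is placed in column 4, leaving R5C4 = 3.
Row 5 now contains 3, so R5C5 = 2.
5 is placed in column 1; hence R1C1 = 3.
Row 1 now contains 3, so R1C5 = 5.
Cage d needs sum 9, so R2C1 = 2.
Row 2 already has 2; hence R2C3 = 5.
Column 4 now contains 3, so R2C4 = 4.
Column 5 already has 5; hence R2C5 = 3.
Cage d has sum 9; hence R3C1 = 1.
Column 5 now contains 1, which forces R3C5 = 4.
Row 4 now contains 1, so R4C3 = 3.
Row 5 now contains 3, leaving R5C3 = 1.
Row 1 now contains 5, so R1C3 = 4.
Row 3 now contains 4, so R3C3 = 2.
Completed grid: 3 2 4 1 5 / 2 1 5 4 3 / 1 3 2 5 4 / 4 5 3 2 1 / 5 4 1 3 2.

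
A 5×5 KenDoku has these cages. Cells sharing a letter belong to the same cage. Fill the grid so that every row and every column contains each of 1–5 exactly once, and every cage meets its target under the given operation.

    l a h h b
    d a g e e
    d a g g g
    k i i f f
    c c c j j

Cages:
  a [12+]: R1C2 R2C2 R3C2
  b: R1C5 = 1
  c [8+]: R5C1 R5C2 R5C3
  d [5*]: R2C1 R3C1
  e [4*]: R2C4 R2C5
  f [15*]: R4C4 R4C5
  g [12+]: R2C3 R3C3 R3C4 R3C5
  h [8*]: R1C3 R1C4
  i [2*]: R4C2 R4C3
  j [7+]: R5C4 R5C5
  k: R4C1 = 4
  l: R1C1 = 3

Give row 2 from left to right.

5 3 2 1 4

L is a freebie, leaving R1C1 = 3.
Cage b is given; hence R1C5 = 1.
Column 5 already has 1, so R2C5 = 4.
Cage k is a single given cell; hence R4C1 = 4.
Row 2 now contains 4, so R2C4 = 1.
1 is placed in row 2, so R2C1 = 5.
Row 2 now contains 5, so R2C2 = 3.
3 is placed in row 2, which forces R2C3 = 2.
The two cells of cage d must have product 5; hence R3C1 = 1.
Column 3 already has 2, leaving R4C3 = 1.
Column 1 already has 1, which forces R5C1 = 2.
Column 3 already has 2, which forces R1C3 = 4.
Cage h's pair has product 8, leaving R1C4 = 2.
1 is placed in row 4, leaving R4C2 = 2.
The 3 cells of cage c must have sum 8, which forces R5C2 = 1.
Cage c has sum 8, so R5C3 = 5.
Cage j needs two cells with sum 7, leaving R5C4 = 4.
The two cells of cage j must have sum 7, so R5C5 = 3.
4 is placed in row 1; hence R1C2 = 5.
Cage a has sum 12, so R3C2 = 4.
Column 3 now contains 5, leaving R3C3 = 3.
Cage g needs sum 12, so R3C4 = 5.
The 4 cells of cage g must have sum 12; hence R3C5 = 2.
The two cells of cage f must have product 15; hence R4C4 = 3.
3 is placed in column 5, so R4C5 = 5.
Filled in: 3 5 4 2 1 / 5 3 2 1 4 / 1 4 3 5 2 / 4 2 1 3 5 / 2 1 5 4 3.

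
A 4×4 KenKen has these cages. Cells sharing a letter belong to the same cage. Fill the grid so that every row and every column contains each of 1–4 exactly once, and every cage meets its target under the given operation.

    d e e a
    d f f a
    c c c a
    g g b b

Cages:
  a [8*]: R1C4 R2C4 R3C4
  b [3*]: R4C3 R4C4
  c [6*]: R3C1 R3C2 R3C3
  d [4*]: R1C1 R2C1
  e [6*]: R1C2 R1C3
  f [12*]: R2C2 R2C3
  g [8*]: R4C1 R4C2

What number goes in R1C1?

4

Row 2 needs a 2, and only R2C4 is open for it.
The only place for 1 in row 2 is R2C1.
Column 1 now contains 1, so R1C1 = 4.
Row 1 already has 4, leaving R1C4 = 1.
Column 4 now contains 1, leaving R3C4 = 4.
4 is placed in column 1; hence R4C1 = 2.
Row 4 now contains 2, leaving R4C2 = 4.
Column 4 now contains 1, which forces R4C4 = 3.
4 is placed in column 2, so R2C2 = 3.
Cage f needs two cells with product 12, leaving R2C3 = 4.
Column 1 now contains 2, which forces R3C1 = 3.
Row 4 now contains 3, so R4C3 = 1.
Column 2 already has 3; hence R1C2 = 2.
The two cells of cage e must have product 6, leaving R1C3 = 3.
The 3 cells of cage c must have product 6, so R3C2 = 1.
1 is placed in column 3, which forces R3C3 = 2.
Filled in: 4 2 3 1 / 1 3 4 2 / 3 1 2 4 / 2 4 1 3.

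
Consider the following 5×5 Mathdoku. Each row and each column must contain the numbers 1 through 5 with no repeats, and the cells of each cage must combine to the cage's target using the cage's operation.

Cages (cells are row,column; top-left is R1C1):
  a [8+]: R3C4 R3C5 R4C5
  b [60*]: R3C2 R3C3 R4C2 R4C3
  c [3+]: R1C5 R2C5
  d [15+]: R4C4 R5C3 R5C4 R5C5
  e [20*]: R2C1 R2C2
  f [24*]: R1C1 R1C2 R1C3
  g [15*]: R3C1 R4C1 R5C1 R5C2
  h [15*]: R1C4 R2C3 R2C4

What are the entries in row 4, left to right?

1 2 5 4 3

Cage g has product 15, leaving R5C2 = 1.
The only place for 5 in row 1 is R1C4.
The only place for 1 in row 1 is R1C5.
1 is placed in column 5, which forces R2C5 = 2.
Cage a has sum 8, leaving R3C4 = 1.
Cage h needs product 15; hence R2C3 = 1.
Column 4 already has 1, so R2C4 = 3.
Cage g has product 15, which forces R4C1 = 1.
Column 4 already has 3, so R4C4 = 4.
Row 4 already has 4, which forces R4C5 = 3.
Column 4 already has 4; hence R5C4 = 2.
3 is placed in column 5; hence R3C5 = 4.
Column 5 already has 4, leaving R5C5 = 5.
Cage g has product 15, which forces R3C1 = 5.
Row 5 now contains 5, which forces R5C1 = 3.
Row 5 now contains 5, so R5C3 = 4.
Column 1 already has 5, which forces R2C1 = 4.
Cage e's pair has product 20; hence R2C2 = 5.
Column 2 now contains 5; hence R4C2 = 2.
2 is placed in row 4, which forces R4C3 = 5.
Column 1 now contains 4, which forces R1C1 = 2.
Cage f has product 24, leaving R1C2 = 4.
Cage f has product 24, which forces R1C3 = 3.
Column 2 already has 2, so R3C2 = 3.
Cage b has product 60; hence R3C3 = 2.
The full grid is 2 4 3 5 1 / 4 5 1 3 2 / 5 3 2 1 4 / 1 2 5 4 3 / 3 1 4 2 5.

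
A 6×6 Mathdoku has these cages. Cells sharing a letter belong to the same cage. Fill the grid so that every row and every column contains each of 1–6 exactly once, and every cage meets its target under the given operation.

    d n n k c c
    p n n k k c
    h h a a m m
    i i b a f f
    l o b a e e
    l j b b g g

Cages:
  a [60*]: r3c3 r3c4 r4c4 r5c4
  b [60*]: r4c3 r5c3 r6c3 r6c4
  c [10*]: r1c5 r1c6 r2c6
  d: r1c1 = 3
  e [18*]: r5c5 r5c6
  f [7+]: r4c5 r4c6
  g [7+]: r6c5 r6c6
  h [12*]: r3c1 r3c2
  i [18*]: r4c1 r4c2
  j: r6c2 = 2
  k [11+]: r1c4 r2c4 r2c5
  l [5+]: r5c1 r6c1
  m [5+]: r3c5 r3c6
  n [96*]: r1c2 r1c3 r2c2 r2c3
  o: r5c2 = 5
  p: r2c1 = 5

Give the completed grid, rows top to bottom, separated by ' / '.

D is a freebie, leaving r1c1 = 3.
P is a freebie, leaving r2c1 = 5.
Column 1 now contains 3; hence r4c1 = 6.
Row 4 already has 6; hence r4c2 = 3.
Cage o is given, leaving r5c2 = 5.
Cage j is a single given cell; hence r6c2 = 2.
The two cells of cage h must have product 12, which forces r3c1 = 2.
Cage h needs two cells with product 12; hence r3c2 = 6.
In row 5, 2 can only go at r5c3, so r5c3 = 2.
Row 4 needs a 4, and only r4c4 is open for it.
In row 4, 1 can only go at r4c3, so r4c3 = 1.
The only place for 4 in row 5 is r5c1.
Column 1 now contains 4, so r6c1 = 1.
The only place for 1 in row 5 is r5c4.
The only place for 3 in column 3 is r3c3.
Row 3 now contains 3, so r3c4 = 5.
5 is placed in column 4; hence r6c4 = 6.
6 is placed in column 4, so r1c4 = 2.
Cage k has sum 11, so r2c4 = 3.
Cage k needs sum 11; hence r2c5 = 6.
6 is placed in column 5, leaving r5c5 = 3.
3 is placed in row 5, so r5c6 = 6.
Row 6 already has 6, which forces r6c3 = 5.
Column 5 already has 3, leaving r6c5 = 4.
Row 6 already has 4, so r6c6 = 3.
Cage n needs product 96, which forces r1c2 = 4.
Cage n has product 96; hence r1c3 = 6.
The 4 cells of cage n must have product 96, so r2c2 = 1.
6 is placed in row 2, which forces r2c3 = 4.
The 3 cells of cage c must have product 10, which forces r2c6 = 2.
4 is placed in column 5, which forces r3c5 = 1.
The two cells of cage m must have sum 5, leaving r3c6 = 4.
2 is placed in column 6, so r4c6 = 5.
Column 5 already has 1; hence r1c5 = 5.
Column 6 now contains 5, so r1c6 = 1.
Row 4 already has 5, leaving r4c5 = 2.

3 4 6 2 5 1 / 5 1 4 3 6 2 / 2 6 3 5 1 4 / 6 3 1 4 2 5 / 4 5 2 1 3 6 / 1 2 5 6 4 3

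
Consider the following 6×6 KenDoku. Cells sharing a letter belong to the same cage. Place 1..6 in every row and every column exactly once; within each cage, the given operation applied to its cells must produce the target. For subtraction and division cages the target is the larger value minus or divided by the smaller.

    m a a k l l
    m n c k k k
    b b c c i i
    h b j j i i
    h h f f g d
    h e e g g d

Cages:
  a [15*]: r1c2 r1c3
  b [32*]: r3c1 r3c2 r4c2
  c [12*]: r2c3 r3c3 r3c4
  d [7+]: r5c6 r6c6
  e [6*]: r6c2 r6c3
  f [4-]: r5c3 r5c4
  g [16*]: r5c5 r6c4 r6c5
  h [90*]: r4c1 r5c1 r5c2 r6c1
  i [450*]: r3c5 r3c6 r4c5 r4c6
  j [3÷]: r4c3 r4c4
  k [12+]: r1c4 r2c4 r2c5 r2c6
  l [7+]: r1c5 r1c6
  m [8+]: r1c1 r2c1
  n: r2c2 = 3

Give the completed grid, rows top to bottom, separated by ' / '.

2 5 3 4 6 1 / 6 3 4 5 1 2 / 4 2 1 3 5 6 / 1 4 2 6 3 5 / 3 6 5 1 2 4 / 5 1 6 2 4 3

Cage n is given, leaving r2c2 = 3.
Cage b has product 32; hence r3c1 = 4.
The 3 cells of cage b must have product 32, so r3c2 = 2.
Cage b has product 32, which forces r4c2 = 4.
3 is placed in column 2, leaving r1c2 = 5.
Cage a's pair has product 15, leaving r1c3 = 3.
The only place for 4 in row 1 is r1c4.
The 3 cells of cage g must have product 16, which forces r5c5 = 2.
4 is placed in column 4, so r6c4 = 2.
Cage g needs product 16, so r6c5 = 4.
Cage k needs sum 12, which forces r2c6 = 2.
Cage m's pair has sum 8, leaving r1c1 = 2.
2 is placed in row 2, leaving r2c1 = 6.
2 is placed in row 2, which forces r2c3 = 4.
Cage c needs product 12, so r3c3 = 1.
Cage c needs product 12, which forces r3c4 = 3.
Column 3 already has 1, so r4c3 = 2.
Column 4 now contains 3, leaving r4c4 = 6.
Column 3 already has 1; hence r5c3 = 5.
Row 5 now contains 5; hence r5c4 = 1.
Column 3 already has 1, which forces r6c3 = 6.
1 is placed in column 4, so r2c4 = 5.
Cage k has sum 12; hence r2c5 = 1.
Row 5 now contains 1; hence r5c1 = 3.
Row 5 now contains 1; hence r5c2 = 6.
6 is placed in row 5; hence r5c6 = 4.
Row 6 already has 6, so r6c2 = 1.
Row 6 now contains 1; hence r6c6 = 3.
Column 5 now contains 1; hence r1c5 = 6.
Cage l needs two cells with sum 7, which forces r1c6 = 1.
Cage i needs product 450, leaving r3c5 = 5.
The 4 cells of cage i must have product 450, which forces r3c6 = 6.
The 4 cells of cage h must have product 90, which forces r4c1 = 1.
Cage i needs product 450, leaving r4c5 = 3.
3 is placed in column 6; hence r4c6 = 5.
Row 6 now contains 1, which forces r6c1 = 5.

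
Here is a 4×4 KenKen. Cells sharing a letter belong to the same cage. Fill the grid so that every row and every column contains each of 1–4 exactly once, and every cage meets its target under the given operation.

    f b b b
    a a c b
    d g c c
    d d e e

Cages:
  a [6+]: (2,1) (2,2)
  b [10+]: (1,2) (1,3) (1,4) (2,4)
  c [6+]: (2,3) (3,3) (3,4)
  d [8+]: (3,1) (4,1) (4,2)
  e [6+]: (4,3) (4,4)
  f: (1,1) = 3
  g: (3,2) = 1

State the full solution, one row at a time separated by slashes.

Cage f is a single given cell, which forces (1,1) = 3.
G is a freebie, which forces (3,2) = 1.
The 3 cells of cage c must have sum 6, leaving (2,3) = 1.
Cage b needs sum 10, so (2,4) = 3.
Column 4 already has 3, so (3,4) = 2.
Column 4 already has 2; hence (4,4) = 4.
4 is placed in column 4, which forces (1,4) = 1.
2 is placed in row 3, so (3,1) = 4.
2 is placed in row 3, which forces (3,3) = 3.
Row 4 already has 4; hence (4,1) = 1.
Cage d needs sum 8, leaving (4,2) = 3.
Row 4 already has 4; hence (4,3) = 2.
The 4 cells of cage b must have sum 10, leaving (1,2) = 2.
2 is placed in column 3; hence (1,3) = 4.
4 is placed in column 1, leaving (2,1) = 2.
Cage a needs two cells with sum 6; hence (2,2) = 4.

3 2 4 1 / 2 4 1 3 / 4 1 3 2 / 1 3 2 4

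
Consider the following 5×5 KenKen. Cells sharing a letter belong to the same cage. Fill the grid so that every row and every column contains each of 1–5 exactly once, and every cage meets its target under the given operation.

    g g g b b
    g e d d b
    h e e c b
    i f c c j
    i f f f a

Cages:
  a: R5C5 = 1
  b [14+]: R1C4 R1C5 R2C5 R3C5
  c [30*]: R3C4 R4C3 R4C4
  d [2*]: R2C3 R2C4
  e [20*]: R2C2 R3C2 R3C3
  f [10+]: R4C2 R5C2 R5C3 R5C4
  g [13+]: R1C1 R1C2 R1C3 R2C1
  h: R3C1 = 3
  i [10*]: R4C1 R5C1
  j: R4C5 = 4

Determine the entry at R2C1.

4

H is a freebie, leaving R3C1 = 3.
Cage j is given; hence R4C5 = 4.
Cage a is given, so R5C5 = 1.
Cage b has sum 14, leaving R1C4 = 4.
Cage f has sum 10, which forces R4C2 = 1.
In row 2, 3 can only go at R2C5, so R2C5 = 3.
Row 3 needs a 1, and only R3C3 is open for it.
Cage g needs sum 13, which forces R1C1 = 1.
Column 3 now contains 1, so R2C3 = 2.
The two cells of cage d must have product 2, so R2C4 = 1.
Row 3 needs a 4, and only R3C2 is open for it.
Column 2 already has 4; hence R2C2 = 5.
The 4 cells of cage f must have sum 10, which forces R5C3 = 4.
Cage g needs sum 13, which forces R1C2 = 3.
Cage g needs sum 13, so R1C3 = 5.
Row 1 already has 5, which forces R1C5 = 2.
Row 2 now contains 5, so R2C1 = 4.
2 is placed in column 5, so R3C5 = 5.
Column 3 now contains 5; hence R4C3 = 3.
Column 2 now contains 3, leaving R5C2 = 2.
Row 5 now contains 2, leaving R5C4 = 3.
Row 3 already has 5, which forces R3C4 = 2.
Cage i needs two cells with product 10, leaving R4C1 = 2.
The 3 cells of cage c must have product 30, which forces R4C4 = 5.
Row 5 now contains 2; hence R5C1 = 5.
The full grid is 1 3 5 4 2 / 4 5 2 1 3 / 3 4 1 2 5 / 2 1 3 5 4 / 5 2 4 3 1.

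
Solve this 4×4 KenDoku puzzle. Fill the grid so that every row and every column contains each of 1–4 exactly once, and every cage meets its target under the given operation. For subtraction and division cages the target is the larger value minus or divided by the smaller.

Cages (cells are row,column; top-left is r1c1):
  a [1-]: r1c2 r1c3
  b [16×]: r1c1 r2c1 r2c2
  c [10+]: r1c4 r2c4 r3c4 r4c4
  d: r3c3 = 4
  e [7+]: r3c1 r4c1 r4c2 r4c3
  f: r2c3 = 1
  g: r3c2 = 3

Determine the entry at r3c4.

F is a freebie, leaving r2c3 = 1.
The 4 cells of cage e must have sum 7, which forces r3c1 = 1.
Cage g is a single given cell; hence r3c2 = 3.
Cage d is given, leaving r3c3 = 4.
Row 3 already has 4, which forces r3c4 = 2.
Cage b needs product 16, which forces r1c1 = 2.
Row 1 now contains 2, which forces r1c3 = 3.
1 is placed in row 2, leaving r2c1 = 4.
The 3 cells of cage b must have product 16; hence r2c2 = 2.
Row 2 already has 4, leaving r2c4 = 3.
Column 1 already has 2, which forces r4c1 = 3.
Cage e has sum 7, so r4c2 = 1.
Column 3 already has 3, so r4c3 = 2.
1 is placed in row 4, so r4c4 = 4.
1 is placed in column 2, so r1c2 = 4.
Column 4 now contains 4, which forces r1c4 = 1.
Filled in: 2 4 3 1 / 4 2 1 3 / 1 3 4 2 / 3 1 2 4.

2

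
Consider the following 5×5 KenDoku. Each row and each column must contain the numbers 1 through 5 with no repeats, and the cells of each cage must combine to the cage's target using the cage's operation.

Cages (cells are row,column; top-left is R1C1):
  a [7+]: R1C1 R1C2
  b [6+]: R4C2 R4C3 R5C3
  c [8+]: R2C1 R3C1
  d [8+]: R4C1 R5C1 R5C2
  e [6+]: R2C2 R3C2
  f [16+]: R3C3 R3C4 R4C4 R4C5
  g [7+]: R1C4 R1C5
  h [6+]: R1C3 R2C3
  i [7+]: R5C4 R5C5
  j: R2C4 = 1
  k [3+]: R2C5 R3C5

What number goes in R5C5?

J is a freebie, so R2C4 = 1.
Row 2 already has 1, so R2C5 = 2.
2 is placed in column 5, so R3C5 = 1.
Cage e needs two cells with sum 6, so R2C2 = 4.
Row 2 now contains 4, so R2C3 = 5.
Cage e's pair has sum 6, so R3C2 = 2.
The two cells of cage h must have sum 6, leaving R1C3 = 1.
5 is placed in row 2, which forces R2C1 = 3.
Cage c's pair has sum 8, so R3C1 = 5.
Cage b has sum 6; hence R4C2 = 1.
The 3 cells of cage d must have sum 8; hence R5C1 = 1.
The only place for 3 in row 4 is R4C3.
Column 3 now contains 3, so R3C3 = 4.
Cage f has sum 16, so R3C4 = 3.
Column 3 now contains 3, which forces R5C3 = 2.
Row 5 already has 2; hence R5C4 = 4.
4 is placed in column 4, leaving R1C4 = 2.
The two cells of cage g must have sum 7; hence R1C5 = 5.
4 is placed in column 4, leaving R4C4 = 5.
The 4 cells of cage f must have sum 16; hence R4C5 = 4.
Cage i needs two cells with sum 7, which forces R5C5 = 3.
Row 1 now contains 2, which forces R1C1 = 4.
Row 1 already has 5, leaving R1C2 = 3.
Row 4 already has 4, which forces R4C1 = 2.
3 is placed in row 5, so R5C2 = 5.
Completed grid: 4 3 1 2 5 / 3 4 5 1 2 / 5 2 4 3 1 / 2 1 3 5 4 / 1 5 2 4 3.

3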